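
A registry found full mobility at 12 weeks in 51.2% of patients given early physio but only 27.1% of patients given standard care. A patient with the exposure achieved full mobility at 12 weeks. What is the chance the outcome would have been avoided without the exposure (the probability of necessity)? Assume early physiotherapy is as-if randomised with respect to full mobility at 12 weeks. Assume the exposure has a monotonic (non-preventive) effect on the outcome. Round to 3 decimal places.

p₁ = 0.512, p₀ = 0.271.
Under exogeneity and monotonicity, PN = (p₁ − p₀) / p₁.
PN = (0.512 − 0.271) / 0.512 = 0.241 / 0.512 ≈ 0.4707

PN ≈ 0.471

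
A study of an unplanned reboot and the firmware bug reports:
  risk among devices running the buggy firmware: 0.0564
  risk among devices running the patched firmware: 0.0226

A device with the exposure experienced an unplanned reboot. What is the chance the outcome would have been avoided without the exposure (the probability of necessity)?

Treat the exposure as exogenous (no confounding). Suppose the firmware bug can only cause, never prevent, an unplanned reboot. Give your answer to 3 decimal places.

Let p₁ = 0.0564, p₀ = 0.0226.
Under exogeneity and monotonicity, PN = (p₁ − p₀) / p₁.
PN = (0.0564 − 0.0226) / 0.0564 = 0.0338 / 0.0564 ≈ 0.5993

PN ≈ 0.599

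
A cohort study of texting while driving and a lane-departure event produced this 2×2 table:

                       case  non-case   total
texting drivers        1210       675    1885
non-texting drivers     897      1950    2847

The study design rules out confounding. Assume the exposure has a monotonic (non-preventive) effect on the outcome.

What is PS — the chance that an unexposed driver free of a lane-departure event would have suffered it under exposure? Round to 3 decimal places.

PS ≈ 0.477

p₁ = P(outcome | exposed) = 1210/1885 = 0.64191
p₀ = P(outcome | unexposed) = 897/2847 = 0.31507
Under exogeneity and monotonicity, PS = (p₁ − p₀)/(1 − p₀).
PS = (0.64191 − 0.31507) / 0.68493 ≈ 0.4772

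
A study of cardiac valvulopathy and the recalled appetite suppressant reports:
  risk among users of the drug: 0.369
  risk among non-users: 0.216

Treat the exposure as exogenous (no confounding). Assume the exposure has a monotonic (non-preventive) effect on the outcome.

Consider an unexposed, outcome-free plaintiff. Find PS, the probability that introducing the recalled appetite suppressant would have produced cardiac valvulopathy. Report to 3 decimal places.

Let p₁ = 0.369, p₀ = 0.216.
Under exogeneity and monotonicity, PS = (p₁ − p₀) / (1 − p₀).
PS = (0.369 − 0.216) / (1 − 0.216) = 0.153 / 0.784 ≈ 0.1952

PS ≈ 0.195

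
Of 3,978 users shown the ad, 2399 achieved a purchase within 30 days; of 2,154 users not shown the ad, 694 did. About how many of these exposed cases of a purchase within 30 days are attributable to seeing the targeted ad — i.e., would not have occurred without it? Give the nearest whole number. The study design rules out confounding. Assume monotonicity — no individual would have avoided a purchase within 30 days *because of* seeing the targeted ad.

about 1117 cases

p₁ = P(outcome | exposed) = 2399/3978 = 0.60307
p₀ = P(outcome | unexposed) = 694/2154 = 0.32219
PN = (p₁ − p₀)/p₁ = (0.60307 − 0.32219) / 0.60307 ≈ 0.46575.
Attributable cases ≈ PN × (exposed cases) = 0.46575 × 2399 ≈ 1117.32.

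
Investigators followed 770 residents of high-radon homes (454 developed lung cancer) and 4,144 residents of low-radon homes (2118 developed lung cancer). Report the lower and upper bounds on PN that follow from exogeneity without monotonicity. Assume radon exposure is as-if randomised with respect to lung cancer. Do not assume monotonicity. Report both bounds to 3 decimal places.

0.133 ≤ PN ≤ 0.829

p₁ = P(outcome | exposed) = 454/770 = 0.58961
p₀ = P(outcome | unexposed) = 2118/4144 = 0.5111
Under exogeneity alone the bounds on PN are max{0,(p₁−p₀)/p₁} ≤ PN ≤ min{1,(1−p₀)/p₁}.
  lower = (p₁ − p₀)/p₁ = 0.07851 / 0.58961 ≈ 0.1332
  upper = min{1, (1 − p₀)/p₁} = 0.4889 / 0.58961 ≈ 0.8292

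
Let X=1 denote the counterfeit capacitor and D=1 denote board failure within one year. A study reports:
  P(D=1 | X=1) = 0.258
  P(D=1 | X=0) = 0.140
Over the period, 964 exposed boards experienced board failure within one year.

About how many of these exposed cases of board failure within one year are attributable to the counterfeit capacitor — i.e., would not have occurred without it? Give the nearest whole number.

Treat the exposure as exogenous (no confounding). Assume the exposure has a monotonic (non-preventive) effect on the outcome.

about 441 cases

Let p₁ = 0.258, p₀ = 0.14.
PN = (p₁ − p₀)/p₁ = (0.258 − 0.14) / 0.258 ≈ 0.45736.
Attributable cases ≈ PN × (exposed cases) = 0.45736 × 964 ≈ 440.90.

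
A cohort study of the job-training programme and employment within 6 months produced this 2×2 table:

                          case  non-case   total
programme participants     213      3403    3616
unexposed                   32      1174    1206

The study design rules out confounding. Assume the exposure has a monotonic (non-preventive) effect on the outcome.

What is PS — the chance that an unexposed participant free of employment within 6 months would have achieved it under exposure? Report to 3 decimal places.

p₁ = P(outcome | exposed) = 213/3616 = 0.058905
p₀ = P(outcome | unexposed) = 32/1206 = 0.026534
Under exogeneity and monotonicity, PS = (p₁ − p₀) / (1 − p₀).
PS = (0.058905 − 0.026534) / (1 − 0.026534) = 0.032371 / 0.97347 ≈ 0.0333

PS ≈ 0.033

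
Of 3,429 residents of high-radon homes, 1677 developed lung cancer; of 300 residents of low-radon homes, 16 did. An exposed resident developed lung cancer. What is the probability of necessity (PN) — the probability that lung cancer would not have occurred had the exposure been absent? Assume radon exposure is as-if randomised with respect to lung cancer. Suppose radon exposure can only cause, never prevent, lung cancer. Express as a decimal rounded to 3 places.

PN ≈ 0.891

p₁ = P(outcome | exposed) = 1677/3429 = 0.48906
p₀ = P(outcome | unexposed) = 16/300 = 0.053333
Under exogeneity and monotonicity, PN = (p₁ − p₀) / p₁.
PN = (0.48906 − 0.053333) / 0.48906 = 0.43573 / 0.48906 ≈ 0.8909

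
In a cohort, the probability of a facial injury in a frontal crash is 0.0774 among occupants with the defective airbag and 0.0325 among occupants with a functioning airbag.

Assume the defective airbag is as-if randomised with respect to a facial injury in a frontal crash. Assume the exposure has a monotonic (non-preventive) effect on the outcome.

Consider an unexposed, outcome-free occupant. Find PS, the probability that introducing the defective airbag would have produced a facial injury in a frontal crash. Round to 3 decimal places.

Let p₁ = 0.0774, p₀ = 0.0325.
Under exogeneity and monotonicity, PS = (p₁ − p₀) / (1 − p₀).
PS = (0.0774 − 0.0325) / (1 − 0.0325) = 0.0449 / 0.9675 ≈ 0.0464

PS ≈ 0.046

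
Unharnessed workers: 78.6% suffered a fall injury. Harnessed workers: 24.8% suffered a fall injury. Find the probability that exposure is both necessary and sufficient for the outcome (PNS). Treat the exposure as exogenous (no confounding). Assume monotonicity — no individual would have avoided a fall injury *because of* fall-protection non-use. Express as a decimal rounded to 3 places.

p₁ = 0.786, p₀ = 0.248.
Under exogeneity and monotonicity, PNS = p₁ − p₀.
PNS = 0.786 − 0.248 = 0.538

PNS ≈ 0.538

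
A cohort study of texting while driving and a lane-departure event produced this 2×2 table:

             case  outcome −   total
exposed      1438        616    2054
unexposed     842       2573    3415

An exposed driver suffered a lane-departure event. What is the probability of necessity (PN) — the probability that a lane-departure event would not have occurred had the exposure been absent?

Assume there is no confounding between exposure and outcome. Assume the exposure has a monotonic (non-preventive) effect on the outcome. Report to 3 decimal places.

p₁ = P(outcome | exposed) = 1438/2054 = 0.7001
p₀ = P(outcome | unexposed) = 842/3415 = 0.24656
Under exogeneity and monotonicity, PN = (p₁ − p₀)/p₁.
PN = (0.7001 − 0.24656) / 0.7001 ≈ 0.6478

PN ≈ 0.648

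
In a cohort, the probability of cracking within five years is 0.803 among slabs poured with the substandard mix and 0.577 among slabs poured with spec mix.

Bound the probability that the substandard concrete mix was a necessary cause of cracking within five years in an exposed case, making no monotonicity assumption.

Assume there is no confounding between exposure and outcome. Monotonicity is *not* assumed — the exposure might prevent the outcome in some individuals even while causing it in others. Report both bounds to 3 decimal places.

0.281 ≤ PN ≤ 0.527

Let p₁ = 0.803, p₀ = 0.577.
Under exogeneity alone the bounds on PN are max{0,(p₁−p₀)/p₁} ≤ PN ≤ min{1,(1−p₀)/p₁}.
  lower = (p₁ − p₀)/p₁ = 0.226 / 0.803 ≈ 0.2814
  upper = min{1, (1 − p₀)/p₁} = 0.423 / 0.803 ≈ 0.5268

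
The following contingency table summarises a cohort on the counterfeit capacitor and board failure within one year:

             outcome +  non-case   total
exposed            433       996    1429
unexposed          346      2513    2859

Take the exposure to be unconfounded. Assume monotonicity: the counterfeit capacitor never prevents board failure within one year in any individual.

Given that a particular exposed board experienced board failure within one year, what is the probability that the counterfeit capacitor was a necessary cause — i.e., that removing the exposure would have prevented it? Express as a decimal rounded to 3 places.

PN ≈ 0.601

p₁ = P(outcome | exposed) = 433/1429 = 0.30301
p₀ = P(outcome | unexposed) = 346/2859 = 0.12102
Under exogeneity and monotonicity, PN = (p₁ − p₀)/p₁.
PN = (0.30301 − 0.12102) / 0.30301 ≈ 0.6006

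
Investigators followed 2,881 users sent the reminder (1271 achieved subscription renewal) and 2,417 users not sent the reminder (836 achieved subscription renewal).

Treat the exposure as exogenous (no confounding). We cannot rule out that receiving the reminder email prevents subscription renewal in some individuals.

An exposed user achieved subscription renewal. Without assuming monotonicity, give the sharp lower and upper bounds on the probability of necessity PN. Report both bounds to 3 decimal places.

0.216 ≤ PN ≤ 1.000

p₁ = P(outcome | exposed) = 1271/2881 = 0.44117
p₀ = P(outcome | unexposed) = 836/2417 = 0.34588
Under exogeneity alone the bounds on PN are max{0,(p₁−p₀)/p₁} ≤ PN ≤ min{1,(1−p₀)/p₁}.
  lower = (p₁ − p₀)/p₁ = 0.095283 / 0.44117 ≈ 0.2160
  upper = min{1, (1 − p₀)/p₁} = 0.65412 / 0.44117 ≈ 1.4827 → capped at 1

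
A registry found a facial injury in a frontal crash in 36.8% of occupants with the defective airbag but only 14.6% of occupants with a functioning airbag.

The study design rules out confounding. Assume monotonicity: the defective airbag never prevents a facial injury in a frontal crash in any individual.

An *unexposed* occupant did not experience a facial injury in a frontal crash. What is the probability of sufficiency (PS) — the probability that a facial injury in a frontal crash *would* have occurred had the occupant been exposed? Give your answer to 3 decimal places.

PS ≈ 0.260

p₁ = 0.368, p₀ = 0.146.
Under exogeneity and monotonicity, PS = (p₁ − p₀) / (1 − p₀).
PS = (0.368 − 0.146) / (1 − 0.146) = 0.222 / 0.854 ≈ 0.2600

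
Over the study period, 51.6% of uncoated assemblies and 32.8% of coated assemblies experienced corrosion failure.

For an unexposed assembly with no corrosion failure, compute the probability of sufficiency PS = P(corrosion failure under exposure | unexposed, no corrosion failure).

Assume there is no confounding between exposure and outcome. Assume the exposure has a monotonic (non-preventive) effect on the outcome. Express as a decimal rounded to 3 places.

p₁ = 0.516, p₀ = 0.328.
Under exogeneity and monotonicity, PS = (p₁ − p₀) / (1 − p₀).
PS = (0.516 − 0.328) / (1 − 0.328) = 0.188 / 0.672 ≈ 0.2798

PS ≈ 0.280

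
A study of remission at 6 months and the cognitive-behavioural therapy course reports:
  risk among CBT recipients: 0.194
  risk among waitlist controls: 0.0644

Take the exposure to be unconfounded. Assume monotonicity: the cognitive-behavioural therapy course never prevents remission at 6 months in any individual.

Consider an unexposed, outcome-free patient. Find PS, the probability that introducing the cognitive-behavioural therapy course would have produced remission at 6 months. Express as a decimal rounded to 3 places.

Let p₁ = 0.194, p₀ = 0.0644.
Under exogeneity and monotonicity, PS = (p₁ − p₀) / (1 − p₀).
PS = (0.194 − 0.0644) / (1 − 0.0644) = 0.1296 / 0.9356 ≈ 0.1385

PS ≈ 0.139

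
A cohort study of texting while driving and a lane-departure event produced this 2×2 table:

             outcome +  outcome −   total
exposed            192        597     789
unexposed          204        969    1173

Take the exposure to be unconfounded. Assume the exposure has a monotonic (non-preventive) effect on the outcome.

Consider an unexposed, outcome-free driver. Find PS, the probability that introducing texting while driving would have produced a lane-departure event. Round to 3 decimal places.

p₁ = P(outcome | exposed) = 192/789 = 0.24335
p₀ = P(outcome | unexposed) = 204/1173 = 0.17391
Under exogeneity and monotonicity, PS = (p₁ − p₀) / (1 − p₀).
PS = (0.24335 − 0.17391) / (1 − 0.17391) = 0.069433 / 0.82609 ≈ 0.0841

PS ≈ 0.084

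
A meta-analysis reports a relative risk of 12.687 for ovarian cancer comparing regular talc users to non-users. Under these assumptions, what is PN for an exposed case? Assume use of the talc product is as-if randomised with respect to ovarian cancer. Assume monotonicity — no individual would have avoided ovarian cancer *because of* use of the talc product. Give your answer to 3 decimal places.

Under exogeneity and monotonicity, PN = (RR − 1) / RR = 1 − 1/RR.
PN = (12.687 − 1) / 12.687 = 11.69 / 12.687 ≈ 0.9212

PN ≈ 0.921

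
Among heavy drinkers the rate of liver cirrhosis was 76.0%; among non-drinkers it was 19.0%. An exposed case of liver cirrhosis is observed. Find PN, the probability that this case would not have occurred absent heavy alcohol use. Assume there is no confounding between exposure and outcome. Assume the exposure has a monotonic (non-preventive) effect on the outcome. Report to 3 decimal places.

p₁ = 0.76, p₀ = 0.19.
Under exogeneity and monotonicity, PN = (p₁ − p₀) / p₁.
PN = (0.76 − 0.19) / 0.76 = 0.57 / 0.76 ≈ 0.7500

PN ≈ 0.750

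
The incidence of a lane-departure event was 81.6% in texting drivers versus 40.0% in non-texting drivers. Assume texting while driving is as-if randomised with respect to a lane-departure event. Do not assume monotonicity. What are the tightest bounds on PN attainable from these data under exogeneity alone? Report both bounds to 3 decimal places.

p₁ = 0.816, p₀ = 0.4.
Under exogeneity alone the bounds on PN are max{0,(p₁−p₀)/p₁} ≤ PN ≤ min{1,(1−p₀)/p₁}.
  lower = (p₁ − p₀)/p₁ = 0.416 / 0.816 ≈ 0.5098
  upper = min{1, (1 − p₀)/p₁} = 0.6 / 0.816 ≈ 0.7353

0.510 ≤ PN ≤ 0.735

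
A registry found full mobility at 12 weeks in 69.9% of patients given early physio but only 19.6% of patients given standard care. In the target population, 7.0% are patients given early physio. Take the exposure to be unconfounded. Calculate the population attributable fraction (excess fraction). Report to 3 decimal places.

p₁ = 0.699, p₀ = 0.196.
Overall risk P(Y=1) = π·p₁ + (1−π)·p₀ = 0.07×0.699 + 0.93×0.196 = 0.23121.
Under exogeneity, PAF = [P(Y=1) − p₀] / P(Y=1).
PAF = (0.23121 − 0.196) / 0.23121 ≈ 0.1523

PAF ≈ 0.152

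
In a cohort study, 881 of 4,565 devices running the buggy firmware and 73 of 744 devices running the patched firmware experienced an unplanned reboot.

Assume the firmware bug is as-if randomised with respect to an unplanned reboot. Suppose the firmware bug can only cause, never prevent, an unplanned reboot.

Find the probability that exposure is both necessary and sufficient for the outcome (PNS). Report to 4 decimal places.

p₁ = P(outcome | exposed) = 881/4565 = 0.19299
p₀ = P(outcome | unexposed) = 73/744 = 0.098118
Under exogeneity and monotonicity, PNS = p₁ − p₀.
PNS = 0.19299 − 0.098118 = 0.094872

PNS ≈ 0.0949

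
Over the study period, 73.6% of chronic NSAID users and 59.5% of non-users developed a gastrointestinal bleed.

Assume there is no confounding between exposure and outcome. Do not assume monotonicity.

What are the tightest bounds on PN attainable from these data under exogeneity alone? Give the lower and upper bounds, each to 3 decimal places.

p₁ = 0.736, p₀ = 0.595.
Under exogeneity alone the bounds on PN are max{0,(p₁−p₀)/p₁} ≤ PN ≤ min{1,(1−p₀)/p₁}.
  lower = (p₁ − p₀)/p₁ = 0.141 / 0.736 ≈ 0.1916
  upper = min{1, (1 − p₀)/p₁} = 0.405 / 0.736 ≈ 0.5503

0.192 ≤ PN ≤ 0.550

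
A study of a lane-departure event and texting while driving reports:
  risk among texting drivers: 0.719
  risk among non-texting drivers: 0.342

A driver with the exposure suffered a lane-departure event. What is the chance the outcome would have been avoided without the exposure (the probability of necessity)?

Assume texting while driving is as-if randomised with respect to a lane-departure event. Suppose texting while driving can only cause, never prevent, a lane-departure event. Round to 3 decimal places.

Let p₁ = 0.719, p₀ = 0.342.
Under exogeneity and monotonicity, PN = (p₁ − p₀) / p₁.
PN = (0.719 − 0.342) / 0.719 = 0.377 / 0.719 ≈ 0.5243

PN ≈ 0.524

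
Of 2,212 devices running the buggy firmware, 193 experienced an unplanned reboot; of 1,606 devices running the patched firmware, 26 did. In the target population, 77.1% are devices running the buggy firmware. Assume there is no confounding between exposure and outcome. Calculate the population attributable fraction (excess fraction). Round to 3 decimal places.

PAF ≈ 0.772

p₁ = P(outcome | exposed) = 193/2212 = 0.087251
p₀ = P(outcome | unexposed) = 26/1606 = 0.016189
Overall risk P(Y=1) = π·p₁ + (1−π)·p₀ = 0.771×0.087251 + 0.229×0.016189 = 0.070978.
Under exogeneity, PAF = [P(Y=1) − p₀] / P(Y=1).
PAF = (0.070978 − 0.016189) / 0.070978 ≈ 0.7719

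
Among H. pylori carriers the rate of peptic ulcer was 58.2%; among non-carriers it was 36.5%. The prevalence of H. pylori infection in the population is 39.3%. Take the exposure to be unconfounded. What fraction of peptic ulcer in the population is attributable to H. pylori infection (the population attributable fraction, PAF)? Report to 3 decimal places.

p₁ = 0.582, p₀ = 0.365.
Overall risk P(Y=1) = π·p₁ + (1−π)·p₀ = 0.393×0.582 + 0.607×0.365 = 0.45028.
Under exogeneity, PAF = [P(Y=1) − p₀] / P(Y=1).
PAF = (0.45028 − 0.365) / 0.45028 ≈ 0.1894

PAF ≈ 0.189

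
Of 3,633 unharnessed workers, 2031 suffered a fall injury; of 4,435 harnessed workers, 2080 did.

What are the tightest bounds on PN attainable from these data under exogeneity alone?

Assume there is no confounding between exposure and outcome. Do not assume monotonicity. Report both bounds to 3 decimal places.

0.161 ≤ PN ≤ 0.950

p₁ = P(outcome | exposed) = 2031/3633 = 0.55904
p₀ = P(outcome | unexposed) = 2080/4435 = 0.469
Under exogeneity alone the bounds on PN are max{0,(p₁−p₀)/p₁} ≤ PN ≤ min{1,(1−p₀)/p₁}.
  lower = (p₁ − p₀)/p₁ = 0.090045 / 0.55904 ≈ 0.1611
  upper = min{1, (1 − p₀)/p₁} = 0.531 / 0.55904 ≈ 0.9498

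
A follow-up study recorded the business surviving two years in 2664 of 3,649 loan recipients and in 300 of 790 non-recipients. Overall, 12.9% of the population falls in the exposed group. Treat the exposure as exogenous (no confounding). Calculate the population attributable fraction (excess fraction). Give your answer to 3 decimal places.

p₁ = P(outcome | exposed) = 2664/3649 = 0.73006
p₀ = P(outcome | unexposed) = 300/790 = 0.37975
Overall risk P(Y=1) = π·p₁ + (1−π)·p₀ = 0.129×0.73006 + 0.871×0.37975 = 0.42494.
Under exogeneity, PAF = [P(Y=1) − p₀] / P(Y=1).
PAF = (0.42494 − 0.37975) / 0.42494 ≈ 0.1063

PAF ≈ 0.106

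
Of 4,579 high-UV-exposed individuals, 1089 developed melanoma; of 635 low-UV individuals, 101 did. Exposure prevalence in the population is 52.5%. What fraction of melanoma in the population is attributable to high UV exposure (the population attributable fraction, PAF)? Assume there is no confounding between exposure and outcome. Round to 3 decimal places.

p₁ = P(outcome | exposed) = 1089/4579 = 0.23782
p₀ = P(outcome | unexposed) = 101/635 = 0.15906
Overall risk P(Y=1) = π·p₁ + (1−π)·p₀ = 0.525×0.23782 + 0.475×0.15906 = 0.20041.
Under exogeneity, PAF = [P(Y=1) − p₀] / P(Y=1).
PAF = (0.20041 − 0.15906) / 0.20041 ≈ 0.2063

PAF ≈ 0.206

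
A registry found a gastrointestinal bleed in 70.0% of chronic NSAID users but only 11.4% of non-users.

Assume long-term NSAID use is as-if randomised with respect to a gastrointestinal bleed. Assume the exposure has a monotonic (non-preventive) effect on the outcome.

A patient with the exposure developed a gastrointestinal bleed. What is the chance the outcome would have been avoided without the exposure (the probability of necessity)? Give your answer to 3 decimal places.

PN ≈ 0.837

p₁ = 0.7, p₀ = 0.114.
Under exogeneity and monotonicity, PN = (p₁ − p₀) / p₁.
PN = (0.7 − 0.114) / 0.7 = 0.586 / 0.7 ≈ 0.8371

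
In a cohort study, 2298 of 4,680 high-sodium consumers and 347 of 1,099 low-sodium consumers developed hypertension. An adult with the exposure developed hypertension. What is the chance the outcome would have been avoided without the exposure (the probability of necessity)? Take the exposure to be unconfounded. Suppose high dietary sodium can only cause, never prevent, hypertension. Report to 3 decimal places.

p₁ = P(outcome | exposed) = 2298/4680 = 0.49103
p₀ = P(outcome | unexposed) = 347/1099 = 0.31574
Under exogeneity and monotonicity, PN = (p₁ − p₀) / p₁.
PN = (0.49103 − 0.31574) / 0.49103 = 0.17528 / 0.49103 ≈ 0.3570

PN ≈ 0.357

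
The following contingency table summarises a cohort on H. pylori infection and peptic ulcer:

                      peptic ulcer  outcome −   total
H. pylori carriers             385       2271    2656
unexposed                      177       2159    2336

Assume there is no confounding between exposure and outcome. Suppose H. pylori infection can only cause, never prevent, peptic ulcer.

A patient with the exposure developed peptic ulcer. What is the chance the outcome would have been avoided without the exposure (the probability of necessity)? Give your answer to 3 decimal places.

p₁ = P(outcome | exposed) = 385/2656 = 0.14495
p₀ = P(outcome | unexposed) = 177/2336 = 0.075771
Under exogeneity and monotonicity, PN = (p₁ − p₀) / p₁.
PN = (0.14495 − 0.075771) / 0.14495 = 0.069184 / 0.14495 ≈ 0.4773

PN ≈ 0.477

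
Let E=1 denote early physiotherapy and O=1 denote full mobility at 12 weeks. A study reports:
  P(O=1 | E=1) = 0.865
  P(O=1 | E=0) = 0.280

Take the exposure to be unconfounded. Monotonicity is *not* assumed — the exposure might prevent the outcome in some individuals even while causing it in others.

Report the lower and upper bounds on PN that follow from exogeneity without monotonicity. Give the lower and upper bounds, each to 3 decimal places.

Let p₁ = 0.865, p₀ = 0.28.
Under exogeneity alone the bounds on PN are max{0,(p₁−p₀)/p₁} ≤ PN ≤ min{1,(1−p₀)/p₁}.
  lower = (p₁ − p₀)/p₁ = 0.585 / 0.865 ≈ 0.6763
  upper = min{1, (1 − p₀)/p₁} = 0.72 / 0.865 ≈ 0.8324

0.676 ≤ PN ≤ 0.832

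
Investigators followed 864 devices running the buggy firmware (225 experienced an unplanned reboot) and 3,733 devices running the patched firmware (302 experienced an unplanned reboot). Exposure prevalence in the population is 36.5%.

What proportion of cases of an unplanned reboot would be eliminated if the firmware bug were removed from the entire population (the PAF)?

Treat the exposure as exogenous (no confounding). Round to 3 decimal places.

PAF ≈ 0.447

p₁ = P(outcome | exposed) = 225/864 = 0.26042
p₀ = P(outcome | unexposed) = 302/3733 = 0.0809
Overall risk P(Y=1) = π·p₁ + (1−π)·p₀ = 0.365×0.26042 + 0.635×0.0809 = 0.14642.
Under exogeneity, PAF = [P(Y=1) − p₀] / P(Y=1).
PAF = (0.14642 − 0.0809) / 0.14642 ≈ 0.4475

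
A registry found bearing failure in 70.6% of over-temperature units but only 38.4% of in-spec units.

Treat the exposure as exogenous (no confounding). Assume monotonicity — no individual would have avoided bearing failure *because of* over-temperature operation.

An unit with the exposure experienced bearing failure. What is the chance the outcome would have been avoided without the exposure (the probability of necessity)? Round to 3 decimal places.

p₁ = 0.706, p₀ = 0.384.
Under exogeneity and monotonicity, PN = (p₁ − p₀) / p₁.
PN = (0.706 − 0.384) / 0.706 = 0.322 / 0.706 ≈ 0.4561

PN ≈ 0.456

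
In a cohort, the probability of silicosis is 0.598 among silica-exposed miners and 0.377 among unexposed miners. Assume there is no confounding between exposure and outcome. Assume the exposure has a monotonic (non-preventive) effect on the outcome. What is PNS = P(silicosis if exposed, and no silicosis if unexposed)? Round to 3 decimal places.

PNS ≈ 0.221

Let p₁ = 0.598, p₀ = 0.377.
Under exogeneity and monotonicity, PNS = p₁ − p₀.
PNS = 0.598 − 0.377 = 0.221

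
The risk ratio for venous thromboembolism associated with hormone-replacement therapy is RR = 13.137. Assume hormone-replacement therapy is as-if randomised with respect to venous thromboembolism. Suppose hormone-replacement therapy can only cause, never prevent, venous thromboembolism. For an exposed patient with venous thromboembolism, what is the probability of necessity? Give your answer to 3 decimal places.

Under exogeneity and monotonicity, PN = (RR − 1) / RR = 1 − 1/RR.
PN = (13.137 − 1) / 13.137 = 12.14 / 13.137 ≈ 0.9239

PN ≈ 0.924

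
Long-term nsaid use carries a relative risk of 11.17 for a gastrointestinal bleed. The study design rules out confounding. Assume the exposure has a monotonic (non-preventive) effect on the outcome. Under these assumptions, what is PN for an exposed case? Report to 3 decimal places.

Under exogeneity and monotonicity, PN = (RR − 1) / RR = 1 − 1/RR.
PN = (11.17 − 1) / 11.17 = 10.17 / 11.17 ≈ 0.9105

PN ≈ 0.910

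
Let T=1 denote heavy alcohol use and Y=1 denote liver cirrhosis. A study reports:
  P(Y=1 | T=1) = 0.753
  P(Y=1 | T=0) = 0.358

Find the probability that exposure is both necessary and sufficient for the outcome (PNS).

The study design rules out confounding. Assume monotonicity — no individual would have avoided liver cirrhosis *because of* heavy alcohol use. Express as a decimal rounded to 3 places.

PNS ≈ 0.395

Let p₁ = 0.753, p₀ = 0.358.
Under exogeneity and monotonicity, PNS = p₁ − p₀.
PNS = 0.753 − 0.358 = 0.395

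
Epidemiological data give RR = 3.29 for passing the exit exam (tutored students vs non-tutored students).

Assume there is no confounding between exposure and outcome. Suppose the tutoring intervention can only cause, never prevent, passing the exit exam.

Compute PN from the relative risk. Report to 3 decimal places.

Under exogeneity and monotonicity, PN = (RR − 1) / RR = 1 − 1/RR.
PN = (3.29 − 1) / 3.29 = 2.29 / 3.29 ≈ 0.6960

PN ≈ 0.696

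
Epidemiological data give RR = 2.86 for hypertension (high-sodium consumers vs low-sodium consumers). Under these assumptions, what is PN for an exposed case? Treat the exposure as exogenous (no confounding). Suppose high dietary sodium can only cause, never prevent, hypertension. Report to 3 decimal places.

PN ≈ 0.650

Under exogeneity and monotonicity, PN = (RR − 1) / RR = 1 − 1/RR.
PN = (2.86 − 1) / 2.86 = 1.86 / 2.86 ≈ 0.6503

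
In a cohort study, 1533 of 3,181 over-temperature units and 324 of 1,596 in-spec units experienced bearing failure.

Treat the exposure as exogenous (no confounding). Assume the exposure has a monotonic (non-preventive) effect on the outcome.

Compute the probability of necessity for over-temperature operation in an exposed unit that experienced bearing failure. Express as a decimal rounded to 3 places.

p₁ = P(outcome | exposed) = 1533/3181 = 0.48192
p₀ = P(outcome | unexposed) = 324/1596 = 0.20301
Under exogeneity and monotonicity, PN = (p₁ − p₀) / p₁.
PN = (0.48192 − 0.20301) / 0.48192 = 0.27892 / 0.48192 ≈ 0.5788

PN ≈ 0.579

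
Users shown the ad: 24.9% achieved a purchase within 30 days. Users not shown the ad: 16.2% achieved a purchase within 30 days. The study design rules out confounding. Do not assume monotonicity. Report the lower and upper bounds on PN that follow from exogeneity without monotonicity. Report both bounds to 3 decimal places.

p₁ = 0.249, p₀ = 0.162.
Under exogeneity alone the bounds on PN are max{0,(p₁−p₀)/p₁} ≤ PN ≤ min{1,(1−p₀)/p₁}.
  lower = (p₁ − p₀)/p₁ = 0.087 / 0.249 ≈ 0.3494
  upper = min{1, (1 − p₀)/p₁} = 0.838 / 0.249 ≈ 3.3655 → capped at 1

0.349 ≤ PN ≤ 1.000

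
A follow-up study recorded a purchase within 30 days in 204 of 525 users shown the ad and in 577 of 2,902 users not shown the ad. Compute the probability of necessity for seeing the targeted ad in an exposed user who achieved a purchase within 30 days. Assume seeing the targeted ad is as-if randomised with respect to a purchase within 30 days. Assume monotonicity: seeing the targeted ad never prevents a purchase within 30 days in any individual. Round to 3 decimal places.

PN ≈ 0.488

p₁ = P(outcome | exposed) = 204/525 = 0.38857
p₀ = P(outcome | unexposed) = 577/2902 = 0.19883
Under exogeneity and monotonicity, PN = (p₁ − p₀) / p₁.
PN = (0.38857 − 0.19883) / 0.38857 = 0.18974 / 0.38857 ≈ 0.4883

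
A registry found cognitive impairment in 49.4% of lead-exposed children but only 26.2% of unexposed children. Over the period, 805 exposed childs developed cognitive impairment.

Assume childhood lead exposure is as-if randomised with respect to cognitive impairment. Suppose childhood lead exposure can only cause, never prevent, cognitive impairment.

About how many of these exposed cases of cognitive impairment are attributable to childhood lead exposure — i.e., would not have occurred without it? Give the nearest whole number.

about 378 cases

p₁ = 0.494, p₀ = 0.262.
PN = (p₁ − p₀)/p₁ = (0.494 − 0.262) / 0.494 ≈ 0.46964.
Attributable cases ≈ PN × (exposed cases) = 0.46964 × 805 ≈ 378.06.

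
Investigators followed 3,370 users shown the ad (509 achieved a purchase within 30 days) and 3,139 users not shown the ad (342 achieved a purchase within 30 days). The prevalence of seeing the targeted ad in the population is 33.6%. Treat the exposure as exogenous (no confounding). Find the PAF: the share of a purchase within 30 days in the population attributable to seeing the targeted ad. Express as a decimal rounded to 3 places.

PAF ≈ 0.115

p₁ = P(outcome | exposed) = 509/3370 = 0.15104
p₀ = P(outcome | unexposed) = 342/3139 = 0.10895
Overall risk P(Y=1) = π·p₁ + (1−π)·p₀ = 0.336×0.15104 + 0.664×0.10895 = 0.12309.
Under exogeneity, PAF = [P(Y=1) − p₀] / P(Y=1).
PAF = (0.12309 − 0.10895) / 0.12309 ≈ 0.1149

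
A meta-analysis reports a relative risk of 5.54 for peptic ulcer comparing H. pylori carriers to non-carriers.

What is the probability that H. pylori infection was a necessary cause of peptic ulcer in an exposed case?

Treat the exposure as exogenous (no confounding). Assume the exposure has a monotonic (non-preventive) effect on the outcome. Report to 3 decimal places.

Under exogeneity and monotonicity, PN = (RR − 1) / RR = 1 − 1/RR.
PN = (5.54 − 1) / 5.54 = 4.54 / 5.54 ≈ 0.8195

PN ≈ 0.819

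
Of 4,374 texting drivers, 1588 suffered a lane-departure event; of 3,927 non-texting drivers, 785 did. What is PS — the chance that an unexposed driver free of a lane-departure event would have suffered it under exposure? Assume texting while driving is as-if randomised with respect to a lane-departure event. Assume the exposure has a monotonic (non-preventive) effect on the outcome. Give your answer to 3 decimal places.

p₁ = P(outcome | exposed) = 1588/4374 = 0.36305
p₀ = P(outcome | unexposed) = 785/3927 = 0.1999
Under exogeneity and monotonicity, PS = (p₁ − p₀) / (1 − p₀).
PS = (0.36305 − 0.1999) / (1 − 0.1999) = 0.16316 / 0.8001 ≈ 0.2039

PS ≈ 0.204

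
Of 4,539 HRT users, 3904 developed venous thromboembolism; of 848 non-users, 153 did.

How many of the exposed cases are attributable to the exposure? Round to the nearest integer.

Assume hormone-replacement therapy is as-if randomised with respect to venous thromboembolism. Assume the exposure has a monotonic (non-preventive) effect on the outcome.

p₁ = P(outcome | exposed) = 3904/4539 = 0.8601
p₀ = P(outcome | unexposed) = 153/848 = 0.18042
PN = (p₁ − p₀)/p₁ = (0.8601 − 0.18042) / 0.8601 ≈ 0.79023.
Attributable cases ≈ PN × (exposed cases) = 0.79023 × 3904 ≈ 3085.05.

about 3085 cases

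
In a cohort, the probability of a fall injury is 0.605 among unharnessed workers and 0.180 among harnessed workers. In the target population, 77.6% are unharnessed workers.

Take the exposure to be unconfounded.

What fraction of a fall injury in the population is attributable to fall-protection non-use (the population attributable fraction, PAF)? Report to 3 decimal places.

Let p₁ = 0.605, p₀ = 0.18.
Overall risk P(Y=1) = π·p₁ + (1−π)·p₀ = 0.776×0.605 + 0.224×0.18 = 0.5098.
Under exogeneity, PAF = [P(Y=1) − p₀] / P(Y=1).
PAF = (0.5098 − 0.18) / 0.5098 ≈ 0.6469

PAF ≈ 0.647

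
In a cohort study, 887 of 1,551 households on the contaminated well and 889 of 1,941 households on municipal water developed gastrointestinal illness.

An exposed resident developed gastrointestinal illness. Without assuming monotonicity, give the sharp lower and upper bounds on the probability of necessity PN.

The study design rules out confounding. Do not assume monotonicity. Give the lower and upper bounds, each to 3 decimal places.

0.199 ≤ PN ≤ 0.948

p₁ = P(outcome | exposed) = 887/1551 = 0.57189
p₀ = P(outcome | unexposed) = 889/1941 = 0.45801
Under exogeneity alone the bounds on PN are max{0,(p₁−p₀)/p₁} ≤ PN ≤ min{1,(1−p₀)/p₁}.
  lower = (p₁ − p₀)/p₁ = 0.11388 / 0.57189 ≈ 0.1991
  upper = min{1, (1 − p₀)/p₁} = 0.54199 / 0.57189 ≈ 0.9477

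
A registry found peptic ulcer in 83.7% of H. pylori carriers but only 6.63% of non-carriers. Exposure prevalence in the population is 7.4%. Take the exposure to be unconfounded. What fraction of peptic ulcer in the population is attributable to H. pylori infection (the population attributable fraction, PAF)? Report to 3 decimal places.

p₁ = 0.837, p₀ = 0.0663.
Overall risk P(Y=1) = π·p₁ + (1−π)·p₀ = 0.074×0.837 + 0.926×0.0663 = 0.12333.
Under exogeneity, PAF = [P(Y=1) − p₀] / P(Y=1).
PAF = (0.12333 − 0.0663) / 0.12333 ≈ 0.4624

PAF ≈ 0.462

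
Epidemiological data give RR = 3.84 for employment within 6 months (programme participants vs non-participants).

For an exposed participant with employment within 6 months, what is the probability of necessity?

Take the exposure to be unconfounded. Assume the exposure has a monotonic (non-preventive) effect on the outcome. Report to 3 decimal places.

Under exogeneity and monotonicity, PN = (RR − 1) / RR = 1 − 1/RR.
PN = (3.84 − 1) / 3.84 = 2.84 / 3.84 ≈ 0.7396

PN ≈ 0.740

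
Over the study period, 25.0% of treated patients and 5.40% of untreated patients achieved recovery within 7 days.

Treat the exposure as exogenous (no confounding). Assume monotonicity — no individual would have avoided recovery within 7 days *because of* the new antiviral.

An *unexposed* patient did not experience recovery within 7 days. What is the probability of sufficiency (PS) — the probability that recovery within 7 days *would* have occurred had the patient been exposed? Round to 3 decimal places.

p₁ = 0.25, p₀ = 0.054.
Under exogeneity and monotonicity, PS = (p₁ − p₀) / (1 − p₀).
PS = (0.25 − 0.054) / (1 − 0.054) = 0.196 / 0.946 ≈ 0.2072

PS ≈ 0.207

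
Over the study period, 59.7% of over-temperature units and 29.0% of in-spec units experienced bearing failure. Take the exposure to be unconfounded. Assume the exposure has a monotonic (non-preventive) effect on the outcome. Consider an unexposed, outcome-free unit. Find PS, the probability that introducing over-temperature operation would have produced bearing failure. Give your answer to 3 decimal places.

PS ≈ 0.432

p₁ = 0.597, p₀ = 0.29.
Under exogeneity and monotonicity, PS = (p₁ − p₀) / (1 − p₀).
PS = (0.597 − 0.29) / (1 − 0.29) = 0.307 / 0.71 ≈ 0.4324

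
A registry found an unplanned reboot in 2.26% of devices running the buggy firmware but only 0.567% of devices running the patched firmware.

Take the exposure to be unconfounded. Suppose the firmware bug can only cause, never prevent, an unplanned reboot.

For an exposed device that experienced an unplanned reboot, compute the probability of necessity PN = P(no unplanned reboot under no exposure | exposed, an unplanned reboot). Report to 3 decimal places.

PN ≈ 0.749

p₁ = 0.0226, p₀ = 0.00567.
Under exogeneity and monotonicity, PN = (p₁ − p₀) / p₁.
PN = (0.0226 − 0.00567) / 0.0226 = 0.01693 / 0.0226 ≈ 0.7491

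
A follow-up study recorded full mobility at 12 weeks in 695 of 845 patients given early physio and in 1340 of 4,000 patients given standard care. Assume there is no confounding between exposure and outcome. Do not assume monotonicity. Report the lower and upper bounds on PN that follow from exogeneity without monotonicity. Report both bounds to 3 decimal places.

0.593 ≤ PN ≤ 0.809

p₁ = P(outcome | exposed) = 695/845 = 0.82249
p₀ = P(outcome | unexposed) = 1340/4000 = 0.335
Under exogeneity alone the bounds on PN are max{0,(p₁−p₀)/p₁} ≤ PN ≤ min{1,(1−p₀)/p₁}.
  lower = (p₁ − p₀)/p₁ = 0.48749 / 0.82249 ≈ 0.5927
  upper = min{1, (1 − p₀)/p₁} = 0.665 / 0.82249 ≈ 0.8085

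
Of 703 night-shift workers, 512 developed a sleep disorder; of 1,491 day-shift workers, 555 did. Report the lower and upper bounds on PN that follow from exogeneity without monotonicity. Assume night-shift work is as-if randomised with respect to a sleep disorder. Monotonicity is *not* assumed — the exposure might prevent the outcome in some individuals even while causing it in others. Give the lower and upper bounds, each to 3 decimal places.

0.489 ≤ PN ≤ 0.862

p₁ = P(outcome | exposed) = 512/703 = 0.72831
p₀ = P(outcome | unexposed) = 555/1491 = 0.37223
Under exogeneity alone the bounds on PN are max{0,(p₁−p₀)/p₁} ≤ PN ≤ min{1,(1−p₀)/p₁}.
  lower = (p₁ − p₀)/p₁ = 0.35607 / 0.72831 ≈ 0.4889
  upper = min{1, (1 − p₀)/p₁} = 0.62777 / 0.72831 ≈ 0.8620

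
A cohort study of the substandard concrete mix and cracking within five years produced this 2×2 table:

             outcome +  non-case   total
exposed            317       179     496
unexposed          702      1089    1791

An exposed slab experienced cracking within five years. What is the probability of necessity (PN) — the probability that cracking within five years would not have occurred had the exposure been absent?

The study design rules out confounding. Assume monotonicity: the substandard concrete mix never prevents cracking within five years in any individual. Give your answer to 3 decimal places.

p₁ = P(outcome | exposed) = 317/496 = 0.63911
p₀ = P(outcome | unexposed) = 702/1791 = 0.39196
Under exogeneity and monotonicity, PN = (p₁ − p₀)/p₁.
PN = (0.63911 − 0.39196) / 0.63911 ≈ 0.3867

PN ≈ 0.387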